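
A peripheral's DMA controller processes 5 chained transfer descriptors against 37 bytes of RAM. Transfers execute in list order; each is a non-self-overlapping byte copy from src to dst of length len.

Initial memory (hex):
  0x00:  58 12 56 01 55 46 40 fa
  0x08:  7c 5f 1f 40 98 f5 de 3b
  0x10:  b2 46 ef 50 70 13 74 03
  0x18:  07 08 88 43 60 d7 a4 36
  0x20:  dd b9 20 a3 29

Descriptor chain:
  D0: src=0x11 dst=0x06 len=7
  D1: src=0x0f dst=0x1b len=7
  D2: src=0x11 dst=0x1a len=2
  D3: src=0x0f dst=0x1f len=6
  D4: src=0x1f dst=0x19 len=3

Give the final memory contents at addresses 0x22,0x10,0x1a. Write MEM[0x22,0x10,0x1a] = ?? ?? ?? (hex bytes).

  after D0: wrote 7B at 0x06 = 46ef5070137403
  after D1: wrote 7B at 0x1b = 3bb246ef507013
  after D2: wrote 2B at 0x1a = 46ef
  after D3: wrote 6B at 0x1f = 3bb246ef5070
  after D4: wrote 3B at 0x19 = 3bb246
query mem[0x22]=0xef, mem[0x10]=0xb2, mem[0x1a]=0xb2

MEM[0x22,0x10,0x1a] = ef b2 b2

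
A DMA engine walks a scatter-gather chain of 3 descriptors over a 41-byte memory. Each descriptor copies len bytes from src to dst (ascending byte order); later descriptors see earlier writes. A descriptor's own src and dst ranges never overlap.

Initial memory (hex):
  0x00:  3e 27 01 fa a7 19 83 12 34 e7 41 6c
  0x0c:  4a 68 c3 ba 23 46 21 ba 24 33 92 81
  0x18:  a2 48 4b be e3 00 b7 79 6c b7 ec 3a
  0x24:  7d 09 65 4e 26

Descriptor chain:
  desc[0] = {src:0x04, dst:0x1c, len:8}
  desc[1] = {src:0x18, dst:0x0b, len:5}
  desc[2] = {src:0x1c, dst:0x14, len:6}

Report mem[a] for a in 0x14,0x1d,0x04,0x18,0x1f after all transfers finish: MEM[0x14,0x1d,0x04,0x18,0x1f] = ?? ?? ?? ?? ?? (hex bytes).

MEM[0x14,0x1d,0x04,0x18,0x1f] = a7 19 a7 34 12

  after D0: wrote 8B at 0x1c = a719831234e7416c
  after D1: wrote 5B at 0x0b = a2484bbea7
  after D2: wrote 6B at 0x14 = a719831234e7
query mem[0x14]=0xa7, mem[0x1d]=0x19, mem[0x04]=0xa7, mem[0x18]=0x34, mem[0x1f]=0x12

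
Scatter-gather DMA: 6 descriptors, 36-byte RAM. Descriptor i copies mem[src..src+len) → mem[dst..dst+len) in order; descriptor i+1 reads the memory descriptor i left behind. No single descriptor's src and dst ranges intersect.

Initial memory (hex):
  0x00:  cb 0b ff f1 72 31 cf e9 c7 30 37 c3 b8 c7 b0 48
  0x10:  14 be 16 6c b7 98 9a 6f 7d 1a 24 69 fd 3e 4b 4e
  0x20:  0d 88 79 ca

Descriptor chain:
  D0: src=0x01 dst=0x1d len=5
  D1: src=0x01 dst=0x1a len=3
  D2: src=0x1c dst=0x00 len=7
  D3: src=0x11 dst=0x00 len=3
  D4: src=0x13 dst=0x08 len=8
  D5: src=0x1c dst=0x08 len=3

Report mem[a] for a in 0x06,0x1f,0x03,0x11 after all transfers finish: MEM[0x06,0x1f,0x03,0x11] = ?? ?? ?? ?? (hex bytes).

MEM[0x06,0x1f,0x03,0x11] = 79 f1 f1 be

[0] 0x01->0x1d len=5 : 0b ff f1 72 31
[1] 0x01->0x1a len=3 : 0b ff f1
[2] 0x1c->0x00 len=7 : f1 0b ff f1 72 31 79
[3] 0x11->0x00 len=3 : be 16 6c
[4] 0x13->0x08 len=8 : 6c b7 98 9a 6f 7d 1a 0b
[5] 0x1c->0x08 len=3 : f1 0b ff
query mem[0x06]=0x79, mem[0x1f]=0xf1, mem[0x03]=0xf1, mem[0x11]=0xbe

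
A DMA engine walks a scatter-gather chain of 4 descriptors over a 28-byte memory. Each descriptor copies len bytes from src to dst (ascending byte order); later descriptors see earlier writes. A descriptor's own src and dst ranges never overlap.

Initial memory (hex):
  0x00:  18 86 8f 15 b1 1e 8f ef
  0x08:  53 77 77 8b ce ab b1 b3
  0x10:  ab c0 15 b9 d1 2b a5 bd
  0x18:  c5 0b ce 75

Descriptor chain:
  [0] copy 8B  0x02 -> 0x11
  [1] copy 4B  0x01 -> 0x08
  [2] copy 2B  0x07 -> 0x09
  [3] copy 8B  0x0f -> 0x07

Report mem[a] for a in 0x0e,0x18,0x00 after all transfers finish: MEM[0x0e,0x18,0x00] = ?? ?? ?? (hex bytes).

[0] 0x02->0x11 len=8 : 8f 15 b1 1e 8f ef 53 77
[1] 0x01->0x08 len=4 : 86 8f 15 b1
[2] 0x07->0x09 len=2 : ef 86
[3] 0x0f->0x07 len=8 : b3 ab 8f 15 b1 1e 8f ef
query mem[0x0e]=0xef, mem[0x18]=0x77, mem[0x00]=0x18

MEM[0x0e,0x18,0x00] = ef 77 18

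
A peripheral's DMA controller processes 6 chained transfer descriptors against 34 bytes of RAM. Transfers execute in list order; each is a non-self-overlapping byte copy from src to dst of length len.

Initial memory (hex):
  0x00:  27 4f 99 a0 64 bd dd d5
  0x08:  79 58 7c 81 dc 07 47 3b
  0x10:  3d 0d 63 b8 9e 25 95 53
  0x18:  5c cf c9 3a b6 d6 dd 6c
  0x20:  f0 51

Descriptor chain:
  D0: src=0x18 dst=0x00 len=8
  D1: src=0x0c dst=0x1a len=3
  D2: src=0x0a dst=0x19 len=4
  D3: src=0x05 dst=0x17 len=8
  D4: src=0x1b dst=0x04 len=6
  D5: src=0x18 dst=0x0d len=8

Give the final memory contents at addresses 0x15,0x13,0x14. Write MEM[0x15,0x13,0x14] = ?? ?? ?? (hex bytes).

[0] 0x18->0x00 len=8 : 5c cf c9 3a b6 d6 dd 6c
[1] 0x0c->0x1a len=3 : dc 07 47
[2] 0x0a->0x19 len=4 : 7c 81 dc 07
[3] 0x05->0x17 len=8 : d6 dd 6c 79 58 7c 81 dc
[4] 0x1b->0x04 len=6 : 58 7c 81 dc 6c f0
[5] 0x18->0x0d len=8 : dd 6c 79 58 7c 81 dc 6c
query mem[0x15]=0x25, mem[0x13]=0xdc, mem[0x14]=0x6c

MEM[0x15,0x13,0x14] = 25 dc 6c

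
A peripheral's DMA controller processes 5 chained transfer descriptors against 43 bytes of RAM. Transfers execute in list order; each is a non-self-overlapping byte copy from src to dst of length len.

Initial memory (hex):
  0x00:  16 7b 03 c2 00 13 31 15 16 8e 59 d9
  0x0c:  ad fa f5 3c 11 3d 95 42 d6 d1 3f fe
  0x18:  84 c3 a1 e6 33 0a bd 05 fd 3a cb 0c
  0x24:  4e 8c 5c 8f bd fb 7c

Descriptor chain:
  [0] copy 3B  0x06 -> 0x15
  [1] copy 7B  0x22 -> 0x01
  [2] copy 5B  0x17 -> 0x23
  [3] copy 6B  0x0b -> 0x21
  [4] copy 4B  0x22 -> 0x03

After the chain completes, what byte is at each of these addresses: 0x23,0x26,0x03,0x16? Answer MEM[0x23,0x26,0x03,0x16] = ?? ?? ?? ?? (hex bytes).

[0] 0x06->0x15 len=3 : 31 15 16
[1] 0x22->0x01 len=7 : cb 0c 4e 8c 5c 8f bd
[2] 0x17->0x23 len=5 : 16 84 c3 a1 e6
[3] 0x0b->0x21 len=6 : d9 ad fa f5 3c 11
[4] 0x22->0x03 len=4 : ad fa f5 3c
query mem[0x23]=0xfa, mem[0x26]=0x11, mem[0x03]=0xad, mem[0x16]=0x15

MEM[0x23,0x26,0x03,0x16] = fa 11 ad 15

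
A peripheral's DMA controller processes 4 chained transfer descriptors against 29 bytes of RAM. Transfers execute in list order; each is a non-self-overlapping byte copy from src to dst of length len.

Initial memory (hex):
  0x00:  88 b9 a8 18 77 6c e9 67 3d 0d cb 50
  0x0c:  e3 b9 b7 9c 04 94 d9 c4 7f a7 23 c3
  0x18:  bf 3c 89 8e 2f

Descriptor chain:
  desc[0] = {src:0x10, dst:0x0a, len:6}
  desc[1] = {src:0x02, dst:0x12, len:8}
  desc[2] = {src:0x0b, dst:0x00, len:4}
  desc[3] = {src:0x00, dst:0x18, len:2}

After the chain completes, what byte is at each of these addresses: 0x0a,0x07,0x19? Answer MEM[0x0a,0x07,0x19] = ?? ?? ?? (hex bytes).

MEM[0x0a,0x07,0x19] = 04 67 d9

D0: mem[0x0a..0x0f] <- [04 94 d9 c4 7f a7]
D1: mem[0x12..0x19] <- [a8 18 77 6c e9 67 3d 0d]
D2: mem[0x00..0x03] <- [94 d9 c4 7f]
D3: mem[0x18..0x19] <- [94 d9]
query mem[0x0a]=0x04, mem[0x07]=0x67, mem[0x19]=0xd9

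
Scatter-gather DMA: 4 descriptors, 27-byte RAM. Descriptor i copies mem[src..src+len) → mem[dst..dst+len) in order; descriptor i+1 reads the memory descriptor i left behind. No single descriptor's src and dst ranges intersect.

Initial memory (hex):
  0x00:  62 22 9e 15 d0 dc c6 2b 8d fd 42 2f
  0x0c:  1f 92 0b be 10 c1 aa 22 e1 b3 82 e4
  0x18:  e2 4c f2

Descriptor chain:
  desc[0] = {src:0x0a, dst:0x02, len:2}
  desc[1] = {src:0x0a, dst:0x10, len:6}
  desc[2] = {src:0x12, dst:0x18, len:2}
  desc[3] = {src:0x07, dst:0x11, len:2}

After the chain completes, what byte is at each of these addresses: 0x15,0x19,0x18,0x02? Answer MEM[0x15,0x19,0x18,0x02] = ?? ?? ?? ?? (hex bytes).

  after D0: wrote 2B at 0x02 = 422f
  after D1: wrote 6B at 0x10 = 422f1f920bbe
  after D2: wrote 2B at 0x18 = 1f92
  after D3: wrote 2B at 0x11 = 2b8d
query mem[0x15]=0xbe, mem[0x19]=0x92, mem[0x18]=0x1f, mem[0x02]=0x42

MEM[0x15,0x19,0x18,0x02] = be 92 1f 42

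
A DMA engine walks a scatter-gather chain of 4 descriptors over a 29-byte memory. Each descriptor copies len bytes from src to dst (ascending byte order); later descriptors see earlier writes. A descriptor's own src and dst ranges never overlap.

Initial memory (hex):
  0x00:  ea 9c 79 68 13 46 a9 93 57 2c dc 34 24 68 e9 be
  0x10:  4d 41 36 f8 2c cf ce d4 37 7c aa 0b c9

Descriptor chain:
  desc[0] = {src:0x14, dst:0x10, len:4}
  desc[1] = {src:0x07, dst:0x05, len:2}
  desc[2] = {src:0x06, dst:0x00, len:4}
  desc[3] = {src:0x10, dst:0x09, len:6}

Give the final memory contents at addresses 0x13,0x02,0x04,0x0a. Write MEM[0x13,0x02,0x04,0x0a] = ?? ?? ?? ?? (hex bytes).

[0] 0x14->0x10 len=4 : 2c cf ce d4
[1] 0x07->0x05 len=2 : 93 57
[2] 0x06->0x00 len=4 : 57 93 57 2c
[3] 0x10->0x09 len=6 : 2c cf ce d4 2c cf
query mem[0x13]=0xd4, mem[0x02]=0x57, mem[0x04]=0x13, mem[0x0a]=0xcf

MEM[0x13,0x02,0x04,0x0a] = d4 57 13 cf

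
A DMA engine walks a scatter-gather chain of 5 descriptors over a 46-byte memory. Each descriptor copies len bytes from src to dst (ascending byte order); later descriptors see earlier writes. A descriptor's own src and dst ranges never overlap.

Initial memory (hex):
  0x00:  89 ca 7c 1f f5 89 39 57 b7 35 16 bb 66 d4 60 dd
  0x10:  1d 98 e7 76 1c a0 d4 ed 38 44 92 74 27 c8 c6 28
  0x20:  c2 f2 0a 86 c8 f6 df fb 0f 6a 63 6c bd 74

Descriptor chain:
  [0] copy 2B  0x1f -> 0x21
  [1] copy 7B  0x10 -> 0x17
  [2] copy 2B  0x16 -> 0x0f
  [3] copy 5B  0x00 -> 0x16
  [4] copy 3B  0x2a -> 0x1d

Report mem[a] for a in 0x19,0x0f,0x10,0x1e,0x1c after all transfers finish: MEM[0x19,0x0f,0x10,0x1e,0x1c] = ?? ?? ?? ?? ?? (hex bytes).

MEM[0x19,0x0f,0x10,0x1e,0x1c] = 1f d4 1d 6c a0

[0] 0x1f->0x21 len=2 : 28 c2
[1] 0x10->0x17 len=7 : 1d 98 e7 76 1c a0 d4
[2] 0x16->0x0f len=2 : d4 1d
[3] 0x00->0x16 len=5 : 89 ca 7c 1f f5
[4] 0x2a->0x1d len=3 : 63 6c bd
query mem[0x19]=0x1f, mem[0x0f]=0xd4, mem[0x10]=0x1d, mem[0x1e]=0x6c, mem[0x1c]=0xa0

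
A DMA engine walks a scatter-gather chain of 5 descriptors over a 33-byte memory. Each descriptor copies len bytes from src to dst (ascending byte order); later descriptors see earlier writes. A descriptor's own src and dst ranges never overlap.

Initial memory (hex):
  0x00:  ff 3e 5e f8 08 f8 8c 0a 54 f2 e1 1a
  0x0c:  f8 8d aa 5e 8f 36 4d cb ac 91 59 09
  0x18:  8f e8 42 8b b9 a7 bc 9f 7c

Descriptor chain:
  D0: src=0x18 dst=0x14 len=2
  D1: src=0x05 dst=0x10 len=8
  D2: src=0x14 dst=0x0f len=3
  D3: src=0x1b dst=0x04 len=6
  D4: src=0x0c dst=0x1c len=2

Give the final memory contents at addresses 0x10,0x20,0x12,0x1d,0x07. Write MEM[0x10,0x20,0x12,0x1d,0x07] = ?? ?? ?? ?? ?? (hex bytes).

MEM[0x10,0x20,0x12,0x1d,0x07] = e1 7c 0a 8d bc

D0: mem[0x14..0x15] <- [8f e8]
D1: mem[0x10..0x17] <- [f8 8c 0a 54 f2 e1 1a f8]
D2: mem[0x0f..0x11] <- [f2 e1 1a]
D3: mem[0x04..0x09] <- [8b b9 a7 bc 9f 7c]
D4: mem[0x1c..0x1d] <- [f8 8d]
query mem[0x10]=0xe1, mem[0x20]=0x7c, mem[0x12]=0x0a, mem[0x1d]=0x8d, mem[0x07]=0xbc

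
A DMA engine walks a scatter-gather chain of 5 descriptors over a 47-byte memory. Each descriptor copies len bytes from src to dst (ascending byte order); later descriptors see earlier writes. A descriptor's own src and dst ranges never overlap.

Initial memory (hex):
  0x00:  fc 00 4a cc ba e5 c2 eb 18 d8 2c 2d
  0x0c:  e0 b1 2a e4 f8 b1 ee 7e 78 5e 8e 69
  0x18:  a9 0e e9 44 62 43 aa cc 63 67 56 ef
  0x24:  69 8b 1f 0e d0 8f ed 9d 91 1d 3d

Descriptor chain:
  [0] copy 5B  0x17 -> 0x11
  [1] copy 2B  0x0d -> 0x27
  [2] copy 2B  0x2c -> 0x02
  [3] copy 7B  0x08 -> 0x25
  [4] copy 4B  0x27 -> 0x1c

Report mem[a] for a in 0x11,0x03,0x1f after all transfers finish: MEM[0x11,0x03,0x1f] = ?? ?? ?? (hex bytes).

#0 dst[0x11+5] := {0x69,0xa9,0x0e,0xe9,0x44}
#1 dst[0x27+2] := {0xb1,0x2a}
#2 dst[0x02+2] := {0x91,0x1d}
#3 dst[0x25+7] := {0x18,0xd8,0x2c,0x2d,0xe0,0xb1,0x2a}
#4 dst[0x1c+4] := {0x2c,0x2d,0xe0,0xb1}
query mem[0x11]=0x69, mem[0x03]=0x1d, mem[0x1f]=0xb1

MEM[0x11,0x03,0x1f] = 69 1d b1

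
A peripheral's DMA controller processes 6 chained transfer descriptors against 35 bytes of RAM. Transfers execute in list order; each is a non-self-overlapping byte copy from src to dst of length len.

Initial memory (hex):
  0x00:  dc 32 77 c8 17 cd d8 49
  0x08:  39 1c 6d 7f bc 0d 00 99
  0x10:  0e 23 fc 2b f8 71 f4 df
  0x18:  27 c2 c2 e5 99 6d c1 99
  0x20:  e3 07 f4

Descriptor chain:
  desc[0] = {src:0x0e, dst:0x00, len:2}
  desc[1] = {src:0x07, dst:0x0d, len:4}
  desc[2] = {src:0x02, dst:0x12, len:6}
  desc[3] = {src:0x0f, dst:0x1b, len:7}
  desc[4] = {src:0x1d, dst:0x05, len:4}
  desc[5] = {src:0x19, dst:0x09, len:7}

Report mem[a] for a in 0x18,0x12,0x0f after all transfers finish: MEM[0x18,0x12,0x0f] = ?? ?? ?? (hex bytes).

#0 dst[0x00+2] := {0x00,0x99}
#1 dst[0x0d+4] := {0x49,0x39,0x1c,0x6d}
#2 dst[0x12+6] := {0x77,0xc8,0x17,0xcd,0xd8,0x49}
#3 dst[0x1b+7] := {0x1c,0x6d,0x23,0x77,0xc8,0x17,0xcd}
#4 dst[0x05+4] := {0x23,0x77,0xc8,0x17}
#5 dst[0x09+7] := {0xc2,0xc2,0x1c,0x6d,0x23,0x77,0xc8}
query mem[0x18]=0x27, mem[0x12]=0x77, mem[0x0f]=0xc8

MEM[0x18,0x12,0x0f] = 27 77 c8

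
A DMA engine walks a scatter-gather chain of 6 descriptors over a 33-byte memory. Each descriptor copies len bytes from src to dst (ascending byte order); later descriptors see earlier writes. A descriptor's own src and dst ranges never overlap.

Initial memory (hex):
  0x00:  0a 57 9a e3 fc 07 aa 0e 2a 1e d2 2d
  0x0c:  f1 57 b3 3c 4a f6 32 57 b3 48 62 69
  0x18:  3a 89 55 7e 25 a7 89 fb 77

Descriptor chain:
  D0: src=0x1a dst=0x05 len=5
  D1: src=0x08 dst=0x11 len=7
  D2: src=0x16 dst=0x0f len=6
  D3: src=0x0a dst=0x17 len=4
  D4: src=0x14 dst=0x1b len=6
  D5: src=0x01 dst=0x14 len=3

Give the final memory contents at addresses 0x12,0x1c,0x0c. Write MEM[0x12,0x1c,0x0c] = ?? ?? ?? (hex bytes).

D0: mem[0x05..0x09] <- [55 7e 25 a7 89]
D1: mem[0x11..0x17] <- [a7 89 d2 2d f1 57 b3]
D2: mem[0x0f..0x14] <- [57 b3 3a 89 55 7e]
D3: mem[0x17..0x1a] <- [d2 2d f1 57]
D4: mem[0x1b..0x20] <- [7e f1 57 d2 2d f1]
D5: mem[0x14..0x16] <- [57 9a e3]
query mem[0x12]=0x89, mem[0x1c]=0xf1, mem[0x0c]=0xf1

MEM[0x12,0x1c,0x0c] = 89 f1 f1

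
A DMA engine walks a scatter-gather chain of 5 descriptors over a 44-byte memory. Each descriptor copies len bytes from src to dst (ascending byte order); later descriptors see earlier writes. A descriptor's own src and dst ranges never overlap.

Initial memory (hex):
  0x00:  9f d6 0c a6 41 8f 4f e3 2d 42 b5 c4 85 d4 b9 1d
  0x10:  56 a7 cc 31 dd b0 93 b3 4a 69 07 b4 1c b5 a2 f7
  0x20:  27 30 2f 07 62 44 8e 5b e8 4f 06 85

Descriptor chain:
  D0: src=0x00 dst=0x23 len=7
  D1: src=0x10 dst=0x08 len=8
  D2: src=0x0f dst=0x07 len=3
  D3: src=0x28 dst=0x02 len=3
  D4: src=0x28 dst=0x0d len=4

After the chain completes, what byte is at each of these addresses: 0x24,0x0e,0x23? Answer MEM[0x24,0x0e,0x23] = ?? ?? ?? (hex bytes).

MEM[0x24,0x0e,0x23] = d6 4f 9f

#0 dst[0x23+7] := {0x9f,0xd6,0x0c,0xa6,0x41,0x8f,0x4f}
#1 dst[0x08+8] := {0x56,0xa7,0xcc,0x31,0xdd,0xb0,0x93,0xb3}
#2 dst[0x07+3] := {0xb3,0x56,0xa7}
#3 dst[0x02+3] := {0x8f,0x4f,0x06}
#4 dst[0x0d+4] := {0x8f,0x4f,0x06,0x85}
query mem[0x24]=0xd6, mem[0x0e]=0x4f, mem[0x23]=0x9f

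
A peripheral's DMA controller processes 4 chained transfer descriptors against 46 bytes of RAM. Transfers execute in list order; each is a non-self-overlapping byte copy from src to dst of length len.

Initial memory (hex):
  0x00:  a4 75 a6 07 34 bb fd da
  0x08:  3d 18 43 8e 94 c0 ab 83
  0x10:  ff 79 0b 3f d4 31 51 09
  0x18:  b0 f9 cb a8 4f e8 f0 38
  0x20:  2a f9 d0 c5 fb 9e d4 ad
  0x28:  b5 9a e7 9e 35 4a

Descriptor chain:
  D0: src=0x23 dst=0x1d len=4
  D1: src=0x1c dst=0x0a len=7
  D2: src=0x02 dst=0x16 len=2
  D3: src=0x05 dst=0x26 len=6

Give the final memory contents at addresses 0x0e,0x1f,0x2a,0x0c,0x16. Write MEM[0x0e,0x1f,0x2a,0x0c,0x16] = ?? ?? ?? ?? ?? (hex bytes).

MEM[0x0e,0x1f,0x2a,0x0c,0x16] = d4 9e 18 fb a6

#0 dst[0x1d+4] := {0xc5,0xfb,0x9e,0xd4}
#1 dst[0x0a+7] := {0x4f,0xc5,0xfb,0x9e,0xd4,0xf9,0xd0}
#2 dst[0x16+2] := {0xa6,0x07}
#3 dst[0x26+6] := {0xbb,0xfd,0xda,0x3d,0x18,0x4f}
query mem[0x0e]=0xd4, mem[0x1f]=0x9e, mem[0x2a]=0x18, mem[0x0c]=0xfb, mem[0x16]=0xa6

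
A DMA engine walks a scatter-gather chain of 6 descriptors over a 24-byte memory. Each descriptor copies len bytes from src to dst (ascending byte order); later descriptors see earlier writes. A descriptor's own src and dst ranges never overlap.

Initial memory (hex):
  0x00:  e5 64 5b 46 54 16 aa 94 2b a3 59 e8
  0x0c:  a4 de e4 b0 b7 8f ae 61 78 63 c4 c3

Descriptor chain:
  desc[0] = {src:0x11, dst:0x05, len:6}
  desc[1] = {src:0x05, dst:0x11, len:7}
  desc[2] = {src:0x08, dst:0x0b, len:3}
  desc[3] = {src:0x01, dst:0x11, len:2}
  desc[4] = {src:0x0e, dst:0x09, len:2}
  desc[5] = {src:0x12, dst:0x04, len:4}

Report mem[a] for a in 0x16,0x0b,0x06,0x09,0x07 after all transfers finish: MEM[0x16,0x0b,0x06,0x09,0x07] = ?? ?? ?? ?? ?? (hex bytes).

MEM[0x16,0x0b,0x06,0x09,0x07] = c4 78 78 e4 63

#0 dst[0x05+6] := {0x8f,0xae,0x61,0x78,0x63,0xc4}
#1 dst[0x11+7] := {0x8f,0xae,0x61,0x78,0x63,0xc4,0xe8}
#2 dst[0x0b+3] := {0x78,0x63,0xc4}
#3 dst[0x11+2] := {0x64,0x5b}
#4 dst[0x09+2] := {0xe4,0xb0}
#5 dst[0x04+4] := {0x5b,0x61,0x78,0x63}
query mem[0x16]=0xc4, mem[0x0b]=0x78, mem[0x06]=0x78, mem[0x09]=0xe4, mem[0x07]=0x63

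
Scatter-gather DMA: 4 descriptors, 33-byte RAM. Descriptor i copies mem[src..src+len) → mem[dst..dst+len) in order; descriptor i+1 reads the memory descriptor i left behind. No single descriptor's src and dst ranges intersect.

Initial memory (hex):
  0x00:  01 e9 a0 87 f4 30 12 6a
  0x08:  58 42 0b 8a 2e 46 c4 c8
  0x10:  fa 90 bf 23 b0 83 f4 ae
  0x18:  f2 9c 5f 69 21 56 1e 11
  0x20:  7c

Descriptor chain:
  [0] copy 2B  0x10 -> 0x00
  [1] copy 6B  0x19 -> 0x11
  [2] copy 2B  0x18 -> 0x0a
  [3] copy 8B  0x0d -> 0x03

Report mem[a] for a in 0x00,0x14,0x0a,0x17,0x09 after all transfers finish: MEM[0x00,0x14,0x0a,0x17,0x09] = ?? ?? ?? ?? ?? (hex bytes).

#0 dst[0x00+2] := {0xfa,0x90}
#1 dst[0x11+6] := {0x9c,0x5f,0x69,0x21,0x56,0x1e}
#2 dst[0x0a+2] := {0xf2,0x9c}
#3 dst[0x03+8] := {0x46,0xc4,0xc8,0xfa,0x9c,0x5f,0x69,0x21}
query mem[0x00]=0xfa, mem[0x14]=0x21, mem[0x0a]=0x21, mem[0x17]=0xae, mem[0x09]=0x69

MEM[0x00,0x14,0x0a,0x17,0x09] = fa 21 21 ae 69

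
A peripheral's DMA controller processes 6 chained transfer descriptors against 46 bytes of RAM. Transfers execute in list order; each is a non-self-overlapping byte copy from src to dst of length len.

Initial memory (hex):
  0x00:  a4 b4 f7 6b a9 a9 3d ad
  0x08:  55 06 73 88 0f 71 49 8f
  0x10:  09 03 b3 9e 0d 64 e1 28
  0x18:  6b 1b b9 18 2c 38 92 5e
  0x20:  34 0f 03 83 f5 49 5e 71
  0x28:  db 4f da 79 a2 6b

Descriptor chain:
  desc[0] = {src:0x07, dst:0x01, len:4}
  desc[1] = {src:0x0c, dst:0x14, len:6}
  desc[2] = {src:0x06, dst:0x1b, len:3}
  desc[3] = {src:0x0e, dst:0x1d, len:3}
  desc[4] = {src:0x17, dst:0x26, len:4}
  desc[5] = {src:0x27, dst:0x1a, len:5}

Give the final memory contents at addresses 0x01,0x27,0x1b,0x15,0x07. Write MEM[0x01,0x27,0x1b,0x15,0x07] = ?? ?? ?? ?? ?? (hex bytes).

MEM[0x01,0x27,0x1b,0x15,0x07] = ad 09 03 71 ad

#0 dst[0x01+4] := {0xad,0x55,0x06,0x73}
#1 dst[0x14+6] := {0x0f,0x71,0x49,0x8f,0x09,0x03}
#2 dst[0x1b+3] := {0x3d,0xad,0x55}
#3 dst[0x1d+3] := {0x49,0x8f,0x09}
#4 dst[0x26+4] := {0x8f,0x09,0x03,0xb9}
#5 dst[0x1a+5] := {0x09,0x03,0xb9,0xda,0x79}
query mem[0x01]=0xad, mem[0x27]=0x09, mem[0x1b]=0x03, mem[0x15]=0x71, mem[0x07]=0xad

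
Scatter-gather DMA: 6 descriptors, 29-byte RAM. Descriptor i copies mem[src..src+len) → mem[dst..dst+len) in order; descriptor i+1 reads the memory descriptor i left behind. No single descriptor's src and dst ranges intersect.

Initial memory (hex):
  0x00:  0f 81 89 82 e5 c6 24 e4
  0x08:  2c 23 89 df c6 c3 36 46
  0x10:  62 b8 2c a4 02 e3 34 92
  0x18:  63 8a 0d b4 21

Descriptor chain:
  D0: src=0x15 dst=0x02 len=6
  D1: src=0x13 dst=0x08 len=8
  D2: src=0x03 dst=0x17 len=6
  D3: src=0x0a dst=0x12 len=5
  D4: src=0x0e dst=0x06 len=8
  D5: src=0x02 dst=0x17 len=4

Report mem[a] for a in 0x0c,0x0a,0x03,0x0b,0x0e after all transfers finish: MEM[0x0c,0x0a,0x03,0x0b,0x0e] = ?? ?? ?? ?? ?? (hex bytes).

MEM[0x0c,0x0a,0x03,0x0b,0x0e] = 92 e3 34 34 8a

[0] 0x15->0x02 len=6 : e3 34 92 63 8a 0d
[1] 0x13->0x08 len=8 : a4 02 e3 34 92 63 8a 0d
[2] 0x03->0x17 len=6 : 34 92 63 8a 0d a4
[3] 0x0a->0x12 len=5 : e3 34 92 63 8a
[4] 0x0e->0x06 len=8 : 8a 0d 62 b8 e3 34 92 63
[5] 0x02->0x17 len=4 : e3 34 92 63
query mem[0x0c]=0x92, mem[0x0a]=0xe3, mem[0x03]=0x34, mem[0x0b]=0x34, mem[0x0e]=0x8a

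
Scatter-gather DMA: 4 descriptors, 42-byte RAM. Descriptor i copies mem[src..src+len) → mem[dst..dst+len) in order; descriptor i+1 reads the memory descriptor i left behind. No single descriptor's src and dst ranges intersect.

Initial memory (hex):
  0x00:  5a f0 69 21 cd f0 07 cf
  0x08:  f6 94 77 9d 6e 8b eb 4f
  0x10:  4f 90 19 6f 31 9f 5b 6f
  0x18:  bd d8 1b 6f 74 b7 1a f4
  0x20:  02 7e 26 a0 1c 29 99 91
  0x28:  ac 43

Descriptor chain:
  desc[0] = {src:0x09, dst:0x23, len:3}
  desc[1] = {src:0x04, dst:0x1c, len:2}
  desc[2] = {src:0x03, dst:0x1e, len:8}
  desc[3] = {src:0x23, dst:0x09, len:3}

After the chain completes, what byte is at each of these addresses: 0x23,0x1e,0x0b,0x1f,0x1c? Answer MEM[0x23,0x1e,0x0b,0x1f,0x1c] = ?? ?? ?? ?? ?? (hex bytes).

MEM[0x23,0x1e,0x0b,0x1f,0x1c] = f6 21 77 cd cd

D0: mem[0x23..0x25] <- [94 77 9d]
D1: mem[0x1c..0x1d] <- [cd f0]
D2: mem[0x1e..0x25] <- [21 cd f0 07 cf f6 94 77]
D3: mem[0x09..0x0b] <- [f6 94 77]
query mem[0x23]=0xf6, mem[0x1e]=0x21, mem[0x0b]=0x77, mem[0x1f]=0xcd, mem[0x1c]=0xcd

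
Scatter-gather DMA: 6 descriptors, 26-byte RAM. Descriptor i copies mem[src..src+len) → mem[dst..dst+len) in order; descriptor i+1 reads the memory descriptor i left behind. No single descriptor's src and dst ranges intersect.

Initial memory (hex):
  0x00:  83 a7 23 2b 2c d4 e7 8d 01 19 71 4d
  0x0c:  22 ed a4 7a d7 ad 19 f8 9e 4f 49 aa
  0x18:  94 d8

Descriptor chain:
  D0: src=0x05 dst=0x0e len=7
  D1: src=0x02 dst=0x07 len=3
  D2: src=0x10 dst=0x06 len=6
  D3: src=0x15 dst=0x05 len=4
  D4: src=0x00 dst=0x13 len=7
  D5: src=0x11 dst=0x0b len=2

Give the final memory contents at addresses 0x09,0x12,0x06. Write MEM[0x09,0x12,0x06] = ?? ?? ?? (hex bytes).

MEM[0x09,0x12,0x06] = 71 19 49

D0: mem[0x0e..0x14] <- [d4 e7 8d 01 19 71 4d]
D1: mem[0x07..0x09] <- [23 2b 2c]
D2: mem[0x06..0x0b] <- [8d 01 19 71 4d 4f]
D3: mem[0x05..0x08] <- [4f 49 aa 94]
D4: mem[0x13..0x19] <- [83 a7 23 2b 2c 4f 49]
D5: mem[0x0b..0x0c] <- [01 19]
query mem[0x09]=0x71, mem[0x12]=0x19, mem[0x06]=0x49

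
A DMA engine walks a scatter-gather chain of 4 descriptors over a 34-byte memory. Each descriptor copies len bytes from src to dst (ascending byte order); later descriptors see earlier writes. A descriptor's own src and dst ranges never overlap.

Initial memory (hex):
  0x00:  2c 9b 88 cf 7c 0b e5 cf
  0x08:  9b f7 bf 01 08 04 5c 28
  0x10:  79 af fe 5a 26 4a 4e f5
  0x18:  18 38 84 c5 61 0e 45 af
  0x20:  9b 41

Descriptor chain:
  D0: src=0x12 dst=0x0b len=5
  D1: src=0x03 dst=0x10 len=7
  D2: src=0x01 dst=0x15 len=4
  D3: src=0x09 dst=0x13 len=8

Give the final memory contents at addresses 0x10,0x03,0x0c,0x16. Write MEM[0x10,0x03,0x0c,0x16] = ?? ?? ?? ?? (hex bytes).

MEM[0x10,0x03,0x0c,0x16] = cf cf 5a 5a

  after D0: wrote 5B at 0x0b = fe5a264a4e
  after D1: wrote 7B at 0x10 = cf7c0be5cf9bf7
  after D2: wrote 4B at 0x15 = 9b88cf7c
  after D3: wrote 8B at 0x13 = f7bffe5a264a4ecf
query mem[0x10]=0xcf, mem[0x03]=0xcf, mem[0x0c]=0x5a, mem[0x16]=0x5a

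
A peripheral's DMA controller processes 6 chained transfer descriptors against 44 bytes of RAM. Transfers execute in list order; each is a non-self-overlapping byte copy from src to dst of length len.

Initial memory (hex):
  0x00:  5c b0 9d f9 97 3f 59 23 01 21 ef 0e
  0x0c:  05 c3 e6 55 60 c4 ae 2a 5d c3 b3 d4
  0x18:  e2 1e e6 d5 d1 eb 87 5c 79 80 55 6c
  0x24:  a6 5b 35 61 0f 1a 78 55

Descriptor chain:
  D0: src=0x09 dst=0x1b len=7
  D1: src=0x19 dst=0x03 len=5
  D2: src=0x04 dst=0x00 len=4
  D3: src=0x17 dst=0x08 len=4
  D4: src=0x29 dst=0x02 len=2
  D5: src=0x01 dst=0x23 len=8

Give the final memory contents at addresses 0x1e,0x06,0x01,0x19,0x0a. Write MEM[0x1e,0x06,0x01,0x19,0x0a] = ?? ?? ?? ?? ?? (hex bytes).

MEM[0x1e,0x06,0x01,0x19,0x0a] = 05 ef 21 1e 1e

#0 dst[0x1b+7] := {0x21,0xef,0x0e,0x05,0xc3,0xe6,0x55}
#1 dst[0x03+5] := {0x1e,0xe6,0x21,0xef,0x0e}
#2 dst[0x00+4] := {0xe6,0x21,0xef,0x0e}
#3 dst[0x08+4] := {0xd4,0xe2,0x1e,0xe6}
#4 dst[0x02+2] := {0x1a,0x78}
#5 dst[0x23+8] := {0x21,0x1a,0x78,0xe6,0x21,0xef,0x0e,0xd4}
query mem[0x1e]=0x05, mem[0x06]=0xef, mem[0x01]=0x21, mem[0x19]=0x1e, mem[0x0a]=0x1e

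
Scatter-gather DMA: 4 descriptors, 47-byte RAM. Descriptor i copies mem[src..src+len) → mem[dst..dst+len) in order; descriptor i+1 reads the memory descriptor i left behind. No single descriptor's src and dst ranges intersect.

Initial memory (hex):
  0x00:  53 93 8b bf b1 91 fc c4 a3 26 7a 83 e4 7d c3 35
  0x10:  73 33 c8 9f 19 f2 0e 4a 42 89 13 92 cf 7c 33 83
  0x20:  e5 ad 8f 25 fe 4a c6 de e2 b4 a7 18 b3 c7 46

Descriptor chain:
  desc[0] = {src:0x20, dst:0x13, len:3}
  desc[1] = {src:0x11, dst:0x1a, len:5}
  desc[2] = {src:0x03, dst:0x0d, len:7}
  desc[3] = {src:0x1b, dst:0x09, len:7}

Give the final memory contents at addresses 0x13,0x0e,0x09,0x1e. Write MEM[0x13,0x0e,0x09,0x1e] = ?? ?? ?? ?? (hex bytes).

[0] 0x20->0x13 len=3 : e5 ad 8f
[1] 0x11->0x1a len=5 : 33 c8 e5 ad 8f
[2] 0x03->0x0d len=7 : bf b1 91 fc c4 a3 26
[3] 0x1b->0x09 len=7 : c8 e5 ad 8f 83 e5 ad
query mem[0x13]=0x26, mem[0x0e]=0xe5, mem[0x09]=0xc8, mem[0x1e]=0x8f

MEM[0x13,0x0e,0x09,0x1e] = 26 e5 c8 8f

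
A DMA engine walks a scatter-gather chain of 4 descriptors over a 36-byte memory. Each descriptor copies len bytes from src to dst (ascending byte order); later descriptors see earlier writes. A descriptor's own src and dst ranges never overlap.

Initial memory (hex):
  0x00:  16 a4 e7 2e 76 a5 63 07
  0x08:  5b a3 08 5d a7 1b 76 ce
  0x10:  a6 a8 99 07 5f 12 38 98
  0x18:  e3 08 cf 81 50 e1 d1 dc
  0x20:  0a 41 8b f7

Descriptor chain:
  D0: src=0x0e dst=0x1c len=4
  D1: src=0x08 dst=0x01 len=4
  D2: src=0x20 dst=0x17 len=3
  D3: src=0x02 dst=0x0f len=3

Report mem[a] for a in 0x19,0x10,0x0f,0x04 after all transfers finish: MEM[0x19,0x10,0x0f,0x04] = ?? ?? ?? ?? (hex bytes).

MEM[0x19,0x10,0x0f,0x04] = 8b 08 a3 5d

[0] 0x0e->0x1c len=4 : 76 ce a6 a8
[1] 0x08->0x01 len=4 : 5b a3 08 5d
[2] 0x20->0x17 len=3 : 0a 41 8b
[3] 0x02->0x0f len=3 : a3 08 5d
query mem[0x19]=0x8b, mem[0x10]=0x08, mem[0x0f]=0xa3, mem[0x04]=0x5d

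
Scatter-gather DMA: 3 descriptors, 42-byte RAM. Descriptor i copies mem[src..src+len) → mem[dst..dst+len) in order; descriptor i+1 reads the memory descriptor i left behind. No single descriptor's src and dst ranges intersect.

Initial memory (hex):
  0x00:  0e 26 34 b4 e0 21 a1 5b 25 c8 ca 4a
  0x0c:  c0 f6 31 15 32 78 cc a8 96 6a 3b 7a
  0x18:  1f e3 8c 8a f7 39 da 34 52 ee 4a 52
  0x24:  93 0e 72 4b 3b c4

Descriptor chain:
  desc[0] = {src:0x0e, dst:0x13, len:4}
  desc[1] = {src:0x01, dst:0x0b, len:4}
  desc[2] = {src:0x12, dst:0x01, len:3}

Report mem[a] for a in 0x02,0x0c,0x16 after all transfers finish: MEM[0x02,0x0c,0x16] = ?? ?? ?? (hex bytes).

MEM[0x02,0x0c,0x16] = 31 34 78

[0] 0x0e->0x13 len=4 : 31 15 32 78
[1] 0x01->0x0b len=4 : 26 34 b4 e0
[2] 0x12->0x01 len=3 : cc 31 15
query mem[0x02]=0x31, mem[0x0c]=0x34, mem[0x16]=0x78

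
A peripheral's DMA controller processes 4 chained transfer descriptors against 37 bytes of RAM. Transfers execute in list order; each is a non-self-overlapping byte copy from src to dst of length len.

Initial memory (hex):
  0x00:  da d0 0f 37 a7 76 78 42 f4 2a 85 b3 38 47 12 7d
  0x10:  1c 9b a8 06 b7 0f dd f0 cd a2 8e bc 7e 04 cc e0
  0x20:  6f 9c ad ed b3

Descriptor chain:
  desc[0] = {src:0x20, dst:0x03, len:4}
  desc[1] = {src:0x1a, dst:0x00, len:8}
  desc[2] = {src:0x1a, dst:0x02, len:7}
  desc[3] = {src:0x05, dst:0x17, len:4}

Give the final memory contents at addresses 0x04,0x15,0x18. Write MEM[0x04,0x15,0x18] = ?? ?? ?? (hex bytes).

  after D0: wrote 4B at 0x03 = 6f9caded
  after D1: wrote 8B at 0x00 = 8ebc7e04cce06f9c
  after D2: wrote 7B at 0x02 = 8ebc7e04cce06f
  after D3: wrote 4B at 0x17 = 04cce06f
query mem[0x04]=0x7e, mem[0x15]=0x0f, mem[0x18]=0xcc

MEM[0x04,0x15,0x18] = 7e 0f cc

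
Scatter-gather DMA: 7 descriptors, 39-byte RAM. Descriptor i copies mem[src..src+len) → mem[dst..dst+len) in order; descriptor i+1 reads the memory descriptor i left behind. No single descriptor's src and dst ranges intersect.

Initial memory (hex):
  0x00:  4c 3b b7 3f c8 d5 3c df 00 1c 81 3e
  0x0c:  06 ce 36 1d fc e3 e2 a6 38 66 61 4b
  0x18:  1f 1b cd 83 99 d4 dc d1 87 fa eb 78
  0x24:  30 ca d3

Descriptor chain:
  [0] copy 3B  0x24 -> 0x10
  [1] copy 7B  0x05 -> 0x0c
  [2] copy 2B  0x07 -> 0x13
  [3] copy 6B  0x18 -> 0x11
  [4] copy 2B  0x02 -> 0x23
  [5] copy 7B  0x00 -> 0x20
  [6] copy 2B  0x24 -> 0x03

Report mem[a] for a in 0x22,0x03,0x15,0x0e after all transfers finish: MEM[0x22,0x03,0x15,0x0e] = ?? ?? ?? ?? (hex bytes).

#0 dst[0x10+3] := {0x30,0xca,0xd3}
#1 dst[0x0c+7] := {0xd5,0x3c,0xdf,0x00,0x1c,0x81,0x3e}
#2 dst[0x13+2] := {0xdf,0x00}
#3 dst[0x11+6] := {0x1f,0x1b,0xcd,0x83,0x99,0xd4}
#4 dst[0x23+2] := {0xb7,0x3f}
#5 dst[0x20+7] := {0x4c,0x3b,0xb7,0x3f,0xc8,0xd5,0x3c}
#6 dst[0x03+2] := {0xc8,0xd5}
query mem[0x22]=0xb7, mem[0x03]=0xc8, mem[0x15]=0x99, mem[0x0e]=0xdf

MEM[0x22,0x03,0x15,0x0e] = b7 c8 99 df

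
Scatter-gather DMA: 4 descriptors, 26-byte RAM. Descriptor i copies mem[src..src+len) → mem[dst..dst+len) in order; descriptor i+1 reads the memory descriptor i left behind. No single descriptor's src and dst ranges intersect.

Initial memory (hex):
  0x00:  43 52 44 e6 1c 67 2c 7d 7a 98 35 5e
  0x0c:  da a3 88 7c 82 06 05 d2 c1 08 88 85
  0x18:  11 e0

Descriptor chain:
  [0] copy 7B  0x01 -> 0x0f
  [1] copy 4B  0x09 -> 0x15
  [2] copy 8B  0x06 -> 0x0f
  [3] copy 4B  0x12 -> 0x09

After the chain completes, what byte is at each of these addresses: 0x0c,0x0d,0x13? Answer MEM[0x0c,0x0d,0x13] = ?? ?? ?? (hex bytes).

MEM[0x0c,0x0d,0x13] = da a3 35

[0] 0x01->0x0f len=7 : 52 44 e6 1c 67 2c 7d
[1] 0x09->0x15 len=4 : 98 35 5e da
[2] 0x06->0x0f len=8 : 2c 7d 7a 98 35 5e da a3
[3] 0x12->0x09 len=4 : 98 35 5e da
query mem[0x0c]=0xda, mem[0x0d]=0xa3, mem[0x13]=0x35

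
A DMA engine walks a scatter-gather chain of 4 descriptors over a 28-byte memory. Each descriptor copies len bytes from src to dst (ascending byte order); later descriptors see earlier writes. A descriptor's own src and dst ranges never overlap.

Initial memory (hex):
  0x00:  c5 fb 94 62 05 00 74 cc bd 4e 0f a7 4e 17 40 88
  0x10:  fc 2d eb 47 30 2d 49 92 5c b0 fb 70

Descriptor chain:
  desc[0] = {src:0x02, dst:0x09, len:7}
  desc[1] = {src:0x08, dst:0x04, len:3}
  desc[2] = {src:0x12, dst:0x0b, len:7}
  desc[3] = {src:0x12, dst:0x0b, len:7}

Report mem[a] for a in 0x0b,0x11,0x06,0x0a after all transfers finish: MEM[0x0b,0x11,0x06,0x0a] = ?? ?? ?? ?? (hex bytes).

[0] 0x02->0x09 len=7 : 94 62 05 00 74 cc bd
[1] 0x08->0x04 len=3 : bd 94 62
[2] 0x12->0x0b len=7 : eb 47 30 2d 49 92 5c
[3] 0x12->0x0b len=7 : eb 47 30 2d 49 92 5c
query mem[0x0b]=0xeb, mem[0x11]=0x5c, mem[0x06]=0x62, mem[0x0a]=0x62

MEM[0x0b,0x11,0x06,0x0a] = eb 5c 62 62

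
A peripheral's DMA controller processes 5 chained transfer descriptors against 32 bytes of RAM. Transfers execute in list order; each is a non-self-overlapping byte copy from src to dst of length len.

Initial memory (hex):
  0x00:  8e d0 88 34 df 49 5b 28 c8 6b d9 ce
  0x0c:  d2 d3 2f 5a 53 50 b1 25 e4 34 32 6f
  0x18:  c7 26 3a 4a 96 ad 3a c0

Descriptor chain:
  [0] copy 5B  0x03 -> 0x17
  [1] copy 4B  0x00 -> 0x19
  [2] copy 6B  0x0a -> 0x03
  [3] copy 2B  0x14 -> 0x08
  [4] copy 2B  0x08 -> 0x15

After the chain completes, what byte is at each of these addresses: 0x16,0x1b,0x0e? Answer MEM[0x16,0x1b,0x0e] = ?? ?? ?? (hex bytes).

  after D0: wrote 5B at 0x17 = 34df495b28
  after D1: wrote 4B at 0x19 = 8ed08834
  after D2: wrote 6B at 0x03 = d9ced2d32f5a
  after D3: wrote 2B at 0x08 = e434
  after D4: wrote 2B at 0x15 = e434
query mem[0x16]=0x34, mem[0x1b]=0x88, mem[0x0e]=0x2f

MEM[0x16,0x1b,0x0e] = 34 88 2f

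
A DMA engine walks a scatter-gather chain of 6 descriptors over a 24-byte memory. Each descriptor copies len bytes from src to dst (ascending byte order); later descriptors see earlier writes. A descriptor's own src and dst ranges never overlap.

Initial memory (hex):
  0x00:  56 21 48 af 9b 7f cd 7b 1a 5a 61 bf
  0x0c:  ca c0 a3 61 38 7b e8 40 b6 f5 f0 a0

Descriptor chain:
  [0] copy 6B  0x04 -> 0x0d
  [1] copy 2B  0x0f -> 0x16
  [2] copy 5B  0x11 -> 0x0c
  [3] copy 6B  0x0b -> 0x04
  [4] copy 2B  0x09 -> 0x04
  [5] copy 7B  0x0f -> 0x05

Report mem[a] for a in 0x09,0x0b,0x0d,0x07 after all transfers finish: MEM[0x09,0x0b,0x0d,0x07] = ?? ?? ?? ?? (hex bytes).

MEM[0x09,0x0b,0x0d,0x07] = 40 f5 5a 1a

#0 dst[0x0d+6] := {0x9b,0x7f,0xcd,0x7b,0x1a,0x5a}
#1 dst[0x16+2] := {0xcd,0x7b}
#2 dst[0x0c+5] := {0x1a,0x5a,0x40,0xb6,0xf5}
#3 dst[0x04+6] := {0xbf,0x1a,0x5a,0x40,0xb6,0xf5}
#4 dst[0x04+2] := {0xf5,0x61}
#5 dst[0x05+7] := {0xb6,0xf5,0x1a,0x5a,0x40,0xb6,0xf5}
query mem[0x09]=0x40, mem[0x0b]=0xf5, mem[0x0d]=0x5a, mem[0x07]=0x1a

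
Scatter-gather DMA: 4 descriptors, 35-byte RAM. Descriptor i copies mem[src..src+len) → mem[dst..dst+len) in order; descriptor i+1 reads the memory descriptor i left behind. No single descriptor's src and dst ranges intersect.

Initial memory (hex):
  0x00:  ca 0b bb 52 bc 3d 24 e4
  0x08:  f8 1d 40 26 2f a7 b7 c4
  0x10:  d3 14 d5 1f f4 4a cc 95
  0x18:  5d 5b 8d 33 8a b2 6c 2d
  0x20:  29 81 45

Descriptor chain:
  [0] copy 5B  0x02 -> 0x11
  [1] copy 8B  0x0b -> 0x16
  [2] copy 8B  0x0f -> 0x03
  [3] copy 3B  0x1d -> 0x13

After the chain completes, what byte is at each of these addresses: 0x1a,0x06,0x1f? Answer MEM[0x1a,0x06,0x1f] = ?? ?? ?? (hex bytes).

MEM[0x1a,0x06,0x1f] = c4 52 2d

[0] 0x02->0x11 len=5 : bb 52 bc 3d 24
[1] 0x0b->0x16 len=8 : 26 2f a7 b7 c4 d3 bb 52
[2] 0x0f->0x03 len=8 : c4 d3 bb 52 bc 3d 24 26
[3] 0x1d->0x13 len=3 : 52 6c 2d
query mem[0x1a]=0xc4, mem[0x06]=0x52, mem[0x1f]=0x2d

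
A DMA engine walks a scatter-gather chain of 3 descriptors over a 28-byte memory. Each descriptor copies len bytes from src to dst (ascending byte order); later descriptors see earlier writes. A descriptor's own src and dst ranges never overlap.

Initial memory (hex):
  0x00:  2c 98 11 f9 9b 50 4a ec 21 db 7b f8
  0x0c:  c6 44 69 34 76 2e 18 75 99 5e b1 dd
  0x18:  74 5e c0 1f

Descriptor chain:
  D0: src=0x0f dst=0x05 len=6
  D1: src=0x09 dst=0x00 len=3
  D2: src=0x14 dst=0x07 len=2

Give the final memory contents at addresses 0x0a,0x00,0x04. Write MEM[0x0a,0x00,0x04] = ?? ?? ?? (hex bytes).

[0] 0x0f->0x05 len=6 : 34 76 2e 18 75 99
[1] 0x09->0x00 len=3 : 75 99 f8
[2] 0x14->0x07 len=2 : 99 5e
query mem[0x0a]=0x99, mem[0x00]=0x75, mem[0x04]=0x9b

MEM[0x0a,0x00,0x04] = 99 75 9b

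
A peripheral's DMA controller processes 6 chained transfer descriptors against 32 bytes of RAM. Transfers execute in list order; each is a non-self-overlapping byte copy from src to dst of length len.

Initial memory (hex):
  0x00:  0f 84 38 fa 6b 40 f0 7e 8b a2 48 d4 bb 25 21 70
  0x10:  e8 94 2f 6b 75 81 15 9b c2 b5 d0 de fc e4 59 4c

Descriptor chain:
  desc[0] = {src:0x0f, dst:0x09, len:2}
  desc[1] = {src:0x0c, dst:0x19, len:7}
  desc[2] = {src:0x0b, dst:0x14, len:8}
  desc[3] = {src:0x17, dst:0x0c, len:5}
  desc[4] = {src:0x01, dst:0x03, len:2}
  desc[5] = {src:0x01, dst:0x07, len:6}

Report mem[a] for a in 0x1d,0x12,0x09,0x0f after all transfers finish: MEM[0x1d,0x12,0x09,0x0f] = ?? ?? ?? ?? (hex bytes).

MEM[0x1d,0x12,0x09,0x0f] = e8 2f 84 94

[0] 0x0f->0x09 len=2 : 70 e8
[1] 0x0c->0x19 len=7 : bb 25 21 70 e8 94 2f
[2] 0x0b->0x14 len=8 : d4 bb 25 21 70 e8 94 2f
[3] 0x17->0x0c len=5 : 21 70 e8 94 2f
[4] 0x01->0x03 len=2 : 84 38
[5] 0x01->0x07 len=6 : 84 38 84 38 40 f0
query mem[0x1d]=0xe8, mem[0x12]=0x2f, mem[0x09]=0x84, mem[0x0f]=0x94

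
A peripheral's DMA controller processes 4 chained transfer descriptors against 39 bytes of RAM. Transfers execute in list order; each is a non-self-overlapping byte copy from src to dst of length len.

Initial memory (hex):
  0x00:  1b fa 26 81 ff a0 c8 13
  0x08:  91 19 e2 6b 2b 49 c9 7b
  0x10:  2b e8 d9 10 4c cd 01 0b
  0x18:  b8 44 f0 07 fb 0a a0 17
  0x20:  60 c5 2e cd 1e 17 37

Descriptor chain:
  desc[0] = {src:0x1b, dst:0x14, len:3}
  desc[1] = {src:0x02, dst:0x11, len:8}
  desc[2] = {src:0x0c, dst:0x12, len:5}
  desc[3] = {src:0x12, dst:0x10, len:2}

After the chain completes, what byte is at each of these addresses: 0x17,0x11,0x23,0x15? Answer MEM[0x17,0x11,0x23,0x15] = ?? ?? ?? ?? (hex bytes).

#0 dst[0x14+3] := {0x07,0xfb,0x0a}
#1 dst[0x11+8] := {0x26,0x81,0xff,0xa0,0xc8,0x13,0x91,0x19}
#2 dst[0x12+5] := {0x2b,0x49,0xc9,0x7b,0x2b}
#3 dst[0x10+2] := {0x2b,0x49}
query mem[0x17]=0x91, mem[0x11]=0x49, mem[0x23]=0xcd, mem[0x15]=0x7b

MEM[0x17,0x11,0x23,0x15] = 91 49 cd 7b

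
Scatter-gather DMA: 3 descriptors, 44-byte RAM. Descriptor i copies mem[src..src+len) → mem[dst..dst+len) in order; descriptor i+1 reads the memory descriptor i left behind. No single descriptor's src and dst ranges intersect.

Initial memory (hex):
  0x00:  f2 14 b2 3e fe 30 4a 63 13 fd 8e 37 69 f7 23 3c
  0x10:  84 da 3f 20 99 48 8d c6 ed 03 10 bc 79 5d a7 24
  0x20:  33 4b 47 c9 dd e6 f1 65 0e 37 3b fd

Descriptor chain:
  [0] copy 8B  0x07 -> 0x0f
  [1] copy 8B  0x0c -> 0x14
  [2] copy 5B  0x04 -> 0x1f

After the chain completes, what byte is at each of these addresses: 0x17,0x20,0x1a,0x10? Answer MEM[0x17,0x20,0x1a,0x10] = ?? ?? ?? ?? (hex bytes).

#0 dst[0x0f+8] := {0x63,0x13,0xfd,0x8e,0x37,0x69,0xf7,0x23}
#1 dst[0x14+8] := {0x69,0xf7,0x23,0x63,0x13,0xfd,0x8e,0x37}
#2 dst[0x1f+5] := {0xfe,0x30,0x4a,0x63,0x13}
query mem[0x17]=0x63, mem[0x20]=0x30, mem[0x1a]=0x8e, mem[0x10]=0x13

MEM[0x17,0x20,0x1a,0x10] = 63 30 8e 13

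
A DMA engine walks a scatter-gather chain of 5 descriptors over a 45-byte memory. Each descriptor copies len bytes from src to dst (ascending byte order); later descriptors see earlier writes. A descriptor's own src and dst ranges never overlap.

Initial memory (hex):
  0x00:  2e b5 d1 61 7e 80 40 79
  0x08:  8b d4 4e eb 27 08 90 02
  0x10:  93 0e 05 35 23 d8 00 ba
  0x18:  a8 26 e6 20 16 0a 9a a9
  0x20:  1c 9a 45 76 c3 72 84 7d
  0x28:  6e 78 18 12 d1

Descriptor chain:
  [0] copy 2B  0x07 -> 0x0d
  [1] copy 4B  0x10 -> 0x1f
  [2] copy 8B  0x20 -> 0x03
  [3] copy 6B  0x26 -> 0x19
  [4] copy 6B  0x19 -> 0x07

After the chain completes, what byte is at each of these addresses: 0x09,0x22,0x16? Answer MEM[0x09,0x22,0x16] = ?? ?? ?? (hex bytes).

MEM[0x09,0x22,0x16] = 6e 35 00

  after D0: wrote 2B at 0x0d = 798b
  after D1: wrote 4B at 0x1f = 930e0535
  after D2: wrote 8B at 0x03 = 0e053576c372847d
  after D3: wrote 6B at 0x19 = 847d6e781812
  after D4: wrote 6B at 0x07 = 847d6e781812
query mem[0x09]=0x6e, mem[0x22]=0x35, mem[0x16]=0x00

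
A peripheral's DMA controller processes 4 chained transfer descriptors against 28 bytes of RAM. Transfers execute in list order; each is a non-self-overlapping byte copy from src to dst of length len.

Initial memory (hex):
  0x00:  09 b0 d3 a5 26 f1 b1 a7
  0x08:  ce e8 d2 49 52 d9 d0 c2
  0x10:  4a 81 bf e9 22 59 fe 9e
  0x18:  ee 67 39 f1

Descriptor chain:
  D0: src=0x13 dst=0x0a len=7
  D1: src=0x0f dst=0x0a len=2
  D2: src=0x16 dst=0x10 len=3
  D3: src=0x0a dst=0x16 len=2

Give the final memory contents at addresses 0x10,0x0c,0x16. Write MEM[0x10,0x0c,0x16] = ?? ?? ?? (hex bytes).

MEM[0x10,0x0c,0x16] = fe 59 ee

#0 dst[0x0a+7] := {0xe9,0x22,0x59,0xfe,0x9e,0xee,0x67}
#1 dst[0x0a+2] := {0xee,0x67}
#2 dst[0x10+3] := {0xfe,0x9e,0xee}
#3 dst[0x16+2] := {0xee,0x67}
query mem[0x10]=0xfe, mem[0x0c]=0x59, mem[0x16]=0xee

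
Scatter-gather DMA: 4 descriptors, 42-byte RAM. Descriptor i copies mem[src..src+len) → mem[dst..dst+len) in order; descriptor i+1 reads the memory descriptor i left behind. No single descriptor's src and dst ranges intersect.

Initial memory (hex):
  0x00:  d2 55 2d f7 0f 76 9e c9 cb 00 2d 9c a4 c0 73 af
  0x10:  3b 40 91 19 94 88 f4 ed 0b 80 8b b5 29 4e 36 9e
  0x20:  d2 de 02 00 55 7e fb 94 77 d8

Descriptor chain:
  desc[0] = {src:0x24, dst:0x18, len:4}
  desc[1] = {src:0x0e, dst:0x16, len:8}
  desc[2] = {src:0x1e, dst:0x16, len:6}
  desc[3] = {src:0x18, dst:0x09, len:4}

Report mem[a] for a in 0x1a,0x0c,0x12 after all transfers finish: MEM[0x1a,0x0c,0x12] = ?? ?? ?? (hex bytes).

#0 dst[0x18+4] := {0x55,0x7e,0xfb,0x94}
#1 dst[0x16+8] := {0x73,0xaf,0x3b,0x40,0x91,0x19,0x94,0x88}
#2 dst[0x16+6] := {0x36,0x9e,0xd2,0xde,0x02,0x00}
#3 dst[0x09+4] := {0xd2,0xde,0x02,0x00}
query mem[0x1a]=0x02, mem[0x0c]=0x00, mem[0x12]=0x91

MEM[0x1a,0x0c,0x12] = 02 00 91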